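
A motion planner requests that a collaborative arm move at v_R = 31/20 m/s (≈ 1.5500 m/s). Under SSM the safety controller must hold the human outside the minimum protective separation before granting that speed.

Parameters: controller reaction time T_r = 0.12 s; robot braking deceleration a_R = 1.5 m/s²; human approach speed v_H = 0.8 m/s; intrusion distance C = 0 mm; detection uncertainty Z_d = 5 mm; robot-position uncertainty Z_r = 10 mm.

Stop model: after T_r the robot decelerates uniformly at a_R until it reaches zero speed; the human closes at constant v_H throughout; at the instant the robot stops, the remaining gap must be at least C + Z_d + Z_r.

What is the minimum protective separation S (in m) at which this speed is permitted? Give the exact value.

stop time T_s = (31/20)/(3/2) = 1.0333 s
robot covers v_R·T_r = 1.5500·0.1200 = 0.1860 m before braking
robot under decel: 1.5500²/(2·1.5000) = 0.8008 m
human over T_r+T_s: 0.8000·(0.1200+1.0333) = 0.9227 m
margins: 0.0000+0.0050+0.0100 = 0.0150 m
S_min ≈ 0.1860+0.8008+0.9227+0.0150  ⇒  S_min = 3849/2000 m

S_min = 3849/2000 m = 1.9245 m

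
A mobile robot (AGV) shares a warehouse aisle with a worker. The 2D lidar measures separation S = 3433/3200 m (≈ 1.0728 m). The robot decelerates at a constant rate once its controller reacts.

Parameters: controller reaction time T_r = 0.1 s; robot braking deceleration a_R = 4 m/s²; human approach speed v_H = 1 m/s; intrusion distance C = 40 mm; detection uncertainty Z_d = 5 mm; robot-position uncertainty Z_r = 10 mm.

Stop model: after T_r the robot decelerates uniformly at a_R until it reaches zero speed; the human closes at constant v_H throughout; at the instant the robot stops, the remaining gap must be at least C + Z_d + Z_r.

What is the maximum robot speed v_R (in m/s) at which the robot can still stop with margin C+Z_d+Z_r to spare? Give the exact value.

collect terms ⇒ (1/8)·v_R² + (7/20)·v_R + (-2937/3200) = 0
  disc = (7/20)² − 4·(1/8)·(-2937/3200) = 3721/6400 ; √disc = 61/80
  v_R = (−(7/20) + 61/80) / (2·(1/8)) = 33/20 m/s
check:
braking lasts T_s = (33/20)/4 = 0.4125 s
robot in T_r: 1.6500·0.1000 = 0.1650 m
robot covers 1.6500·0.4125 − ½·4.0000·0.4125² = 0.3403 m while stopping
human over T_r+T_s: 1.0000·(0.1000+0.4125) = 0.5125 m
residual clearance needed = 0.0400+0.0050+0.0100 = 0.0550 m
sum ≈ 0.1650+0.3403+0.5125+0.0550 ≈ 1.0728 m = S ✓

v_R_max = 33/20 m/s = 1.6500 m/s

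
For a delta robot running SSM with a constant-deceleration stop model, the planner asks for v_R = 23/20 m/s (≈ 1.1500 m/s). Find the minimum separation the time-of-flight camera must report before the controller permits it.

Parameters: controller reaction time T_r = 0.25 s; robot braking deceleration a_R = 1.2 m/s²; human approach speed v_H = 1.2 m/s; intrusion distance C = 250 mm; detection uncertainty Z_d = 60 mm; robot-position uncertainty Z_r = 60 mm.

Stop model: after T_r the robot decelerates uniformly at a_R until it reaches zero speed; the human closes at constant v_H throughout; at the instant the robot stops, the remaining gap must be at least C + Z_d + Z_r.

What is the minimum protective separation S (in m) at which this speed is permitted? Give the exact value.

braking lasts T_s = (23/20)/(6/5) = 0.9583 s
reaction-phase robot travel = 1.1500·0.2500 = 0.2875 m
robot covers 1.1500·0.9583 − ½·1.2000·0.9583² = 0.5510 m while stopping
person approaches 1.2000·(0.2500+0.9583) = 1.4500 m
margins: 0.2500+0.0600+0.0600 = 0.3700 m
S_min ≈ 0.2875+0.5510+1.4500+0.3700  ⇒  S_min = 12761/4800 m

S_min = 12761/4800 m = 2.6585 m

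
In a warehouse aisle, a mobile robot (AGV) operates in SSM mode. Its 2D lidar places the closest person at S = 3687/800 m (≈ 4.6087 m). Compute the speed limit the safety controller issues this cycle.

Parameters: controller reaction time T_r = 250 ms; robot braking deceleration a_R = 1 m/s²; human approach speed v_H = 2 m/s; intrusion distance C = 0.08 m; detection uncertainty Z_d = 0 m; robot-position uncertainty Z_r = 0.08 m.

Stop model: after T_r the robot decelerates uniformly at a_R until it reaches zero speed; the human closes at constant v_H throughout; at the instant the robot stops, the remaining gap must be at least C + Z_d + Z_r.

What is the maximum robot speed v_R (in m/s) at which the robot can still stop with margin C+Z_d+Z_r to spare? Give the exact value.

v_R_max = 27/20 m/s = 1.3500 m/s

collect terms ⇒ (1/2)·v_R² + (9/4)·v_R + (-3159/800) = 0
  disc = (9/4)² − 4·(1/2)·(-3159/800) = 324/25 ; √disc = 18/5
  v_R = (−(9/4) + 18/5) / (2·(1/2)) = 27/20 m/s
check:
T_s = v_R/a_R = (27/20)/1 = 1.3500 s
robot in T_r: 1.3500·0.2500 = 0.3375 m
braking distance = 1.3500²/(2·1.0000) = 0.9113 m
person approaches 2.0000·(0.2500+1.3500) = 3.2000 m
margins: 0.0800+0.0000+0.0800 = 0.1600 m
sum ≈ 0.3375+0.9113+3.2000+0.1600 ≈ 4.6087 m = S ✓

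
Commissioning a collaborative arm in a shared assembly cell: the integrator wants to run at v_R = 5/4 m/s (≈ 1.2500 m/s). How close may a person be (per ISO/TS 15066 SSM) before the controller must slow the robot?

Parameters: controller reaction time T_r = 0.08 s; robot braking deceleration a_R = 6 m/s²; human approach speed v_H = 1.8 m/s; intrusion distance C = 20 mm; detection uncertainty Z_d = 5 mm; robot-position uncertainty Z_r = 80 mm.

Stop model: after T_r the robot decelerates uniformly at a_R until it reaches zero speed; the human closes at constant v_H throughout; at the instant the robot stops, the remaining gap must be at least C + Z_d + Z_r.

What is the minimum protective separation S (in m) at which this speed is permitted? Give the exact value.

S_min = 20501/24000 m = 0.8542 m

stop time T_s = (5/4)/6 = 0.2083 s
robot covers v_R·T_r = 1.2500·0.0800 = 0.1000 m before braking
robot under decel: 1.2500²/(2·6.0000) = 0.1302 m
person approaches 1.8000·(0.0800+0.2083) = 0.5190 m
C+Z_d+Z_r = 0.0200+0.0050+0.0800 = 0.1050 m
S_min ≈ 0.1000+0.1302+0.5190+0.1050  ⇒  S_min = 20501/24000 m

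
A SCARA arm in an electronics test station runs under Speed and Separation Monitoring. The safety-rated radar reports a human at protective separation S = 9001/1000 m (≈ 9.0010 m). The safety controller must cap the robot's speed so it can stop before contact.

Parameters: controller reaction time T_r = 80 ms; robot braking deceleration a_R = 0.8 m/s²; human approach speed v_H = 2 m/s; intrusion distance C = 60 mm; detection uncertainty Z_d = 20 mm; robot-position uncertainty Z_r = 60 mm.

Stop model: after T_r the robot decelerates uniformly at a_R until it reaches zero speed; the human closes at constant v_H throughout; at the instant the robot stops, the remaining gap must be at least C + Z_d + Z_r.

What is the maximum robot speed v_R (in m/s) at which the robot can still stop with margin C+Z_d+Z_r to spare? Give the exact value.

v_R_max = 11/5 m/s = 2.2000 m/s

collect terms ⇒ (5/8)·v_R² + (129/50)·v_R + (-8701/1000) = 0
  disc = (129/50)² − 4·(5/8)·(-8701/1000) = 284089/10000 ; √disc = 533/100
  v_R = (−(129/50) + 533/100) / (2·(5/8)) = 11/5 m/s
check:
braking lasts T_s = (11/5)/(4/5) = 2.7500 s
robot in T_r: 2.2000·0.0800 = 0.1760 m
braking distance = 2.2000²/(2·0.8000) = 3.0250 m
human closes 2.0000·2.8300 = 5.6600 m
margins: 0.0600+0.0200+0.0600 = 0.1400 m
sum ≈ 0.1760+3.0250+5.6600+0.1400 ≈ 9.0010 m = S ✓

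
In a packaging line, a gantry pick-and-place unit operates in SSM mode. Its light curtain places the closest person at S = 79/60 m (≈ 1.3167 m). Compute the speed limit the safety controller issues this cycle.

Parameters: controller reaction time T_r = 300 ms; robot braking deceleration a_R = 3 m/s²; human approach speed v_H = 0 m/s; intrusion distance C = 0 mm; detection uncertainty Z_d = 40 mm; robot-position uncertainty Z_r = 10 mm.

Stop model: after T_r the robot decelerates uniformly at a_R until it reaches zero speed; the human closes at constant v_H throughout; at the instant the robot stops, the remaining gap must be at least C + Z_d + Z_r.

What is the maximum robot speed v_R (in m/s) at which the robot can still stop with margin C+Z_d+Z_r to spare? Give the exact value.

quadratic (1/6)·v² + (3/10)·v + (-19/15) = 0
  disc = (3/10)² − 4·(1/6)·(-19/15) = 841/900 ; √disc = 29/30
  v_R = (−(3/10) + 29/30) / (2·(1/6)) = 2 m/s
check:
T_s = v_R/a_R = 2/3 = 0.6667 s
robot in T_r: 2.0000·0.3000 = 0.6000 m
braking distance = 2.0000²/(2·3.0000) = 0.6667 m
human closes 0.0000·0.9667 = 0.0000 m
residual clearance needed = 0.0000+0.0400+0.0100 = 0.0500 m
sum ≈ 0.6000+0.6667+0.0000+0.0500 ≈ 1.3167 m = S ✓

v_R_max = 2 m/s = 2.0000 m/s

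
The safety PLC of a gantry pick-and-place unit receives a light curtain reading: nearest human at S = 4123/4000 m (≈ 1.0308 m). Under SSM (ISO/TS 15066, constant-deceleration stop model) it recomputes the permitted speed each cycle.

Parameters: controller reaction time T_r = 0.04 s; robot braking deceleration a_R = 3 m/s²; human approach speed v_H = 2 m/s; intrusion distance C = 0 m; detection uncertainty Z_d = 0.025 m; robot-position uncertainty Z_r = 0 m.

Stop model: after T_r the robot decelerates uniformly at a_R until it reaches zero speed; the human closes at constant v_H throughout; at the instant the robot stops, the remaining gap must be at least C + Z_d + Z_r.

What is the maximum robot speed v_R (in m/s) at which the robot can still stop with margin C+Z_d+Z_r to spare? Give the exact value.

v_R_max = 21/20 m/s = 1.0500 m/s

at the boundary: (1/6)·v² + (53/75)·v + (-3703/4000) = 0
  disc = (53/75)² − 4·(1/6)·(-3703/4000) = 100489/90000 ; √disc = 317/300
  v_R = (−(53/75) + 317/300) / (2·(1/6)) = 21/20 m/s
check:
braking lasts T_s = (21/20)/3 = 0.3500 s
robot in T_r: 1.0500·0.0400 = 0.0420 m
braking distance = 1.0500²/(2·3.0000) = 0.1837 m
person approaches 2.0000·(0.0400+0.3500) = 0.7800 m
C+Z_d+Z_r = 0.0000+0.0250+0.0000 = 0.0250 m
sum ≈ 0.0420+0.1837+0.7800+0.0250 ≈ 1.0308 m = S ✓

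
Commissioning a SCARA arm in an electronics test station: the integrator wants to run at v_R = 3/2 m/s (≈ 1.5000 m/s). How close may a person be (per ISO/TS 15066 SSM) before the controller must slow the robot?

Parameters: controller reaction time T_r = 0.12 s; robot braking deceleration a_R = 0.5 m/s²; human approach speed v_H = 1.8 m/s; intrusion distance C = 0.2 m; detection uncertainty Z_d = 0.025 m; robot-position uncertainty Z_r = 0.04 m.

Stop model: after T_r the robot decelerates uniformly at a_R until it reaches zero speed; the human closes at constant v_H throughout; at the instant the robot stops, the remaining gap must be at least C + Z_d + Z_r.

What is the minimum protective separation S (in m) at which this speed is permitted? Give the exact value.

stop time T_s = (3/2)/(1/2) = 3.0000 s
robot in T_r: 1.5000·0.1200 = 0.1800 m
robot under decel: 1.5000²/(2·0.5000) = 2.2500 m
human over T_r+T_s: 1.8000·(0.1200+3.0000) = 5.6160 m
margins: 0.2000+0.0250+0.0400 = 0.2650 m
S_min ≈ 0.1800+2.2500+5.6160+0.2650  ⇒  S_min = 8311/1000 m

S_min = 8311/1000 m = 8.3110 m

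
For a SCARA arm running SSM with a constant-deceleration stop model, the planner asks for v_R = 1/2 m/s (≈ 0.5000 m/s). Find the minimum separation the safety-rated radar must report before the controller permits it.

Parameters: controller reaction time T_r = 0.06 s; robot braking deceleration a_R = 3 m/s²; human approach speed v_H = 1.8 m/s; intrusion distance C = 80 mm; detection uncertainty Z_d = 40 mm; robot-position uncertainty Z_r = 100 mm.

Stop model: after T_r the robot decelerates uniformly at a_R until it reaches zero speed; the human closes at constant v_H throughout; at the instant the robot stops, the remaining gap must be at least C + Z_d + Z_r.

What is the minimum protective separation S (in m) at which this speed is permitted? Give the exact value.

S_min = 2099/3000 m = 0.6997 m

braking lasts T_s = (1/2)/3 = 0.1667 s
robot in T_r: 0.5000·0.0600 = 0.0300 m
braking distance = 0.5000²/(2·3.0000) = 0.0417 m
person approaches 1.8000·(0.0600+0.1667) = 0.4080 m
C+Z_d+Z_r = 0.0800+0.0400+0.1000 = 0.2200 m
S_min ≈ 0.0300+0.0417+0.4080+0.2200  ⇒  S_min = 2099/3000 m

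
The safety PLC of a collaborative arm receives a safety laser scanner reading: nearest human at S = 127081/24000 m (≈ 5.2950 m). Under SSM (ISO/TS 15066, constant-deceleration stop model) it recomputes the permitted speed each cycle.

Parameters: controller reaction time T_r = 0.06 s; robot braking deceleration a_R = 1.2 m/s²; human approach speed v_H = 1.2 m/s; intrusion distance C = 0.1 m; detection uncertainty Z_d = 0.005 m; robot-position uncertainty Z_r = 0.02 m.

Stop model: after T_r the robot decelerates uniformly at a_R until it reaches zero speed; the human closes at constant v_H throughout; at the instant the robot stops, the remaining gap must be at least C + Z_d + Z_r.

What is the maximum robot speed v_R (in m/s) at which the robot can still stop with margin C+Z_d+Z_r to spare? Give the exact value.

quadratic (5/12)·v² + (53/50)·v + (-122353/24000) = 0
  disc = (53/50)² − 4·(5/12)·(-122353/24000) = 3463321/360000 ; √disc = 1861/600
  v_R = (−(53/50) + 1861/600) / (2·(5/12)) = 49/20 m/s
check:
braking lasts T_s = (49/20)/(6/5) = 2.0417 s
reaction-phase robot travel = 2.4500·0.0600 = 0.1470 m
braking distance = 2.4500²/(2·1.2000) = 2.5010 m
person approaches 1.2000·(0.0600+2.0417) = 2.5220 m
margins: 0.1000+0.0050+0.0200 = 0.1250 m
sum ≈ 0.1470+2.5010+2.5220+0.1250 ≈ 5.2950 m = S ✓

v_R_max = 49/20 m/s = 2.4500 m/s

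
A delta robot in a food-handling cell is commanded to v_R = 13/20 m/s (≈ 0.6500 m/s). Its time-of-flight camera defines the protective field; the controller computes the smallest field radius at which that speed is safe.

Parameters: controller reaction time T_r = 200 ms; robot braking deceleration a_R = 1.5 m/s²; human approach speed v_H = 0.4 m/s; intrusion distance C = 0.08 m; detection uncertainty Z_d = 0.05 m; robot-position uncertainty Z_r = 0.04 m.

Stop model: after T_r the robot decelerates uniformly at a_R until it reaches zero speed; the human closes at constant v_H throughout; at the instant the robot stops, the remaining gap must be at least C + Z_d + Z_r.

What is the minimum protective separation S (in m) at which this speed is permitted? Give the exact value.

T_s = v_R/a_R = (13/20)/(3/2) = 0.4333 s
robot covers v_R·T_r = 0.6500·0.2000 = 0.1300 m before braking
robot under decel: 0.6500²/(2·1.5000) = 0.1408 m
human closes 0.4000·0.6333 = 0.2533 m
C+Z_d+Z_r = 0.0800+0.0500+0.0400 = 0.1700 m
S_min ≈ 0.1300+0.1408+0.2533+0.1700  ⇒  S_min = 833/1200 m

S_min = 833/1200 m = 0.6942 m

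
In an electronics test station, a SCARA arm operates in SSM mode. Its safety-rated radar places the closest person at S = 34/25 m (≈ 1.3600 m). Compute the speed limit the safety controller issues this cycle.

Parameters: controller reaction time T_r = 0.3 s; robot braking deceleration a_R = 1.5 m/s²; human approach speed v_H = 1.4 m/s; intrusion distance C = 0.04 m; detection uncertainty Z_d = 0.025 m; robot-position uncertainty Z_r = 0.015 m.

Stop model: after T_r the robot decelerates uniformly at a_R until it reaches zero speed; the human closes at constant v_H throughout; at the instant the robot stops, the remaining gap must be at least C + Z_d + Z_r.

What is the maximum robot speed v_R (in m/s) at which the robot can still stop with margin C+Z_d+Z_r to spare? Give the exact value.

quadratic (1/3)·v² + (37/30)·v + (-43/50) = 0
  disc = (37/30)² − 4·(1/3)·(-43/50) = 2401/900 ; √disc = 49/30
  v_R = (−(37/30) + 49/30) / (2·(1/3)) = 3/5 m/s
check:
braking lasts T_s = (3/5)/(3/2) = 0.4000 s
robot covers v_R·T_r = 0.6000·0.3000 = 0.1800 m before braking
braking distance = 0.6000²/(2·1.5000) = 0.1200 m
person approaches 1.4000·(0.3000+0.4000) = 0.9800 m
C+Z_d+Z_r = 0.0400+0.0250+0.0150 = 0.0800 m
sum ≈ 0.1800+0.1200+0.9800+0.0800 ≈ 1.3600 m = S ✓

v_R_max = 3/5 m/s = 0.6000 m/s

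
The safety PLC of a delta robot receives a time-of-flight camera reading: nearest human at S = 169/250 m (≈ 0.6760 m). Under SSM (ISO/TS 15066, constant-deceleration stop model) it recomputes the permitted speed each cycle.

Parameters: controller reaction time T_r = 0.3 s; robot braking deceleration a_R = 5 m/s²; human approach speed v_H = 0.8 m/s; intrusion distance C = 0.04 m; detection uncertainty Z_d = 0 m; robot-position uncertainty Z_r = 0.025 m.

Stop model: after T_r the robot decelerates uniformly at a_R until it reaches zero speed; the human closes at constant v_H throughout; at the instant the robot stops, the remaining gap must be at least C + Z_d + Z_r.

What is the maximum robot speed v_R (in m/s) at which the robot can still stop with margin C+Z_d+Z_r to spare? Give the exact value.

at the boundary: (1/10)·v² + (23/50)·v + (-371/1000) = 0
  disc = (23/50)² − 4·(1/10)·(-371/1000) = 9/25 ; √disc = 3/5
  v_R = (−(23/50) + 3/5) / (2·(1/10)) = 7/10 m/s
check:
T_s = v_R/a_R = (7/10)/5 = 0.1400 s
reaction-phase robot travel = 0.7000·0.3000 = 0.2100 m
robot covers 0.7000·0.1400 − ½·5.0000·0.1400² = 0.0490 m while stopping
human over T_r+T_s: 0.8000·(0.3000+0.1400) = 0.3520 m
residual clearance needed = 0.0400+0.0000+0.0250 = 0.0650 m
sum ≈ 0.2100+0.0490+0.3520+0.0650 ≈ 0.6760 m = S ✓

v_R_max = 7/10 m/s = 0.7000 m/s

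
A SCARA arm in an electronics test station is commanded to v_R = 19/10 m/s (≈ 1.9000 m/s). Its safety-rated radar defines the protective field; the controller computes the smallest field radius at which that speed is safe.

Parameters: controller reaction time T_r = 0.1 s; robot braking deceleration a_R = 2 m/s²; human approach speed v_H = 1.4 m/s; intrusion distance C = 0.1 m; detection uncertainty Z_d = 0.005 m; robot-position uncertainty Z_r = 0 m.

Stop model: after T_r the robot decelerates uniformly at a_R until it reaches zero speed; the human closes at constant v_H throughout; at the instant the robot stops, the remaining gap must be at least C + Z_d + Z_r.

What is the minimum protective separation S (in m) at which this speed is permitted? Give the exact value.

S_min = 1067/400 m = 2.6675 m

stop time T_s = (19/10)/2 = 0.9500 s
robot covers v_R·T_r = 1.9000·0.1000 = 0.1900 m before braking
robot covers 1.9000·0.9500 − ½·2.0000·0.9500² = 0.9025 m while stopping
human closes 1.4000·1.0500 = 1.4700 m
residual clearance needed = 0.1000+0.0050+0.0000 = 0.1050 m
S_min ≈ 0.1900+0.9025+1.4700+0.1050  ⇒  S_min = 1067/400 m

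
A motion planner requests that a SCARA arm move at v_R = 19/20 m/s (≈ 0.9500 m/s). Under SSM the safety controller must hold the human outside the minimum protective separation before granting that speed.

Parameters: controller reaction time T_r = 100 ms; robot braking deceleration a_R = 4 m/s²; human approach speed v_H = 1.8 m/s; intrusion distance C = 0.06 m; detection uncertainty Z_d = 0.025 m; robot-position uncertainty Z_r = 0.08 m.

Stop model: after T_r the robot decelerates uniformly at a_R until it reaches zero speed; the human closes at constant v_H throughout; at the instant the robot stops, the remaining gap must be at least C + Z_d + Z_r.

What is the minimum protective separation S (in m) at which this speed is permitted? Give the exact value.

braking lasts T_s = (19/20)/4 = 0.2375 s
reaction-phase robot travel = 0.9500·0.1000 = 0.0950 m
robot covers 0.9500·0.2375 − ½·4.0000·0.2375² = 0.1128 m while stopping
human over T_r+T_s: 1.8000·(0.1000+0.2375) = 0.6075 m
residual clearance needed = 0.0600+0.0250+0.0800 = 0.1650 m
S_min ≈ 0.0950+0.1128+0.6075+0.1650  ⇒  S_min = 3137/3200 m

S_min = 3137/3200 m = 0.9803 m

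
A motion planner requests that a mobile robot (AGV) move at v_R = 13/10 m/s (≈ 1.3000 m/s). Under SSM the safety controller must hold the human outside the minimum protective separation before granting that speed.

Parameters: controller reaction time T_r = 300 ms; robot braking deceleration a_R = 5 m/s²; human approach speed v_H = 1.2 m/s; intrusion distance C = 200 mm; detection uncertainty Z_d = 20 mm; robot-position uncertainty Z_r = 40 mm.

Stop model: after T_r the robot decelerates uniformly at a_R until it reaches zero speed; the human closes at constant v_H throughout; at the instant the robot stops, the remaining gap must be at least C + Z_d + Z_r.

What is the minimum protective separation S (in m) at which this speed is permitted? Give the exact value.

stop time T_s = (13/10)/5 = 0.2600 s
robot covers v_R·T_r = 1.3000·0.3000 = 0.3900 m before braking
braking distance = 1.3000²/(2·5.0000) = 0.1690 m
human over T_r+T_s: 1.2000·(0.3000+0.2600) = 0.6720 m
residual clearance needed = 0.2000+0.0200+0.0400 = 0.2600 m
S_min ≈ 0.3900+0.1690+0.6720+0.2600  ⇒  S_min = 1491/1000 m

S_min = 1491/1000 m = 1.4910 m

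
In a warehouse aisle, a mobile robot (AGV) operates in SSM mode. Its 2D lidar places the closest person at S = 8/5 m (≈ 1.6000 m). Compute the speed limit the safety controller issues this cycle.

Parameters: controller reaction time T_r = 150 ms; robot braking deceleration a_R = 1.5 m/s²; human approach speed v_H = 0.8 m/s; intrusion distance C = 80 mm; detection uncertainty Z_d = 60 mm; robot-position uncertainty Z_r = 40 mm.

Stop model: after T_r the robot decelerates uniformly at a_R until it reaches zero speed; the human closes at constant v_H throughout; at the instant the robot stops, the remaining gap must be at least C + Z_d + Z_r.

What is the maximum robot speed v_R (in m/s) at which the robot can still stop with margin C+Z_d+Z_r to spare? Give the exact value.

v_R_max = 6/5 m/s = 1.2000 m/s

at the boundary: (1/3)·v² + (41/60)·v + (-13/10) = 0
  disc = (41/60)² − 4·(1/3)·(-13/10) = 7921/3600 ; √disc = 89/60
  v_R = (−(41/60) + 89/60) / (2·(1/3)) = 6/5 m/s
check:
braking lasts T_s = (6/5)/(3/2) = 0.8000 s
robot in T_r: 1.2000·0.1500 = 0.1800 m
robot under decel: 1.2000²/(2·1.5000) = 0.4800 m
human over T_r+T_s: 0.8000·(0.1500+0.8000) = 0.7600 m
margins: 0.0800+0.0600+0.0400 = 0.1800 m
sum ≈ 0.1800+0.4800+0.7600+0.1800 ≈ 1.6000 m = S ✓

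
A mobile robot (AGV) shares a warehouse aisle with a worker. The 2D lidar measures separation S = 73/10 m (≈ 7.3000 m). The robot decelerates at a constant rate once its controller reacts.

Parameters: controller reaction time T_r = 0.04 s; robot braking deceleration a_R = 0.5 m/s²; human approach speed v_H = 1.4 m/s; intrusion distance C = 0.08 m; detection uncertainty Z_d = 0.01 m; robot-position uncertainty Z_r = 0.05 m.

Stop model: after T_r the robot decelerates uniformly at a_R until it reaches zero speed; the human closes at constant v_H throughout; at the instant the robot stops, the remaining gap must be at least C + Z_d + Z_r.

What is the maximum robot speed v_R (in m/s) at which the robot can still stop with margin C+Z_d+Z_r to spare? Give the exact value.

v_R_max = 8/5 m/s = 1.6000 m/s

at the boundary: (1)·v² + (71/25)·v + (-888/125) = 0
  disc = (71/25)² − 4·(1)·(-888/125) = 22801/625 ; √disc = 151/25
  v_R = (−(71/25) + 151/25) / (2·(1)) = 8/5 m/s
check:
T_s = v_R/a_R = (8/5)/(1/2) = 3.2000 s
robot in T_r: 1.6000·0.0400 = 0.0640 m
robot covers 1.6000·3.2000 − ½·0.5000·3.2000² = 2.5600 m while stopping
person approaches 1.4000·(0.0400+3.2000) = 4.5360 m
residual clearance needed = 0.0800+0.0100+0.0500 = 0.1400 m
sum ≈ 0.0640+2.5600+4.5360+0.1400 ≈ 7.3000 m = S ✓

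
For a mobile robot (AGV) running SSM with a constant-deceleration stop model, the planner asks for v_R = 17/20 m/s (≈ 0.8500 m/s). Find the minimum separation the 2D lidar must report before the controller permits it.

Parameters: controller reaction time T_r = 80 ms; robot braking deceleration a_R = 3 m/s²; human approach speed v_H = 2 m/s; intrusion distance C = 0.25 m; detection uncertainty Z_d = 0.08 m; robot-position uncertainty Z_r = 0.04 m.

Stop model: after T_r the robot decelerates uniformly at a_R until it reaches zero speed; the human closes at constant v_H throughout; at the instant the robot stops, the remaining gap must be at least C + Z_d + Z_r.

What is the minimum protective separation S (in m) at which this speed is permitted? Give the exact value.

T_s = v_R/a_R = (17/20)/3 = 0.2833 s
robot in T_r: 0.8500·0.0800 = 0.0680 m
braking distance = 0.8500²/(2·3.0000) = 0.1204 m
human over T_r+T_s: 2.0000·(0.0800+0.2833) = 0.7267 m
C+Z_d+Z_r = 0.2500+0.0800+0.0400 = 0.3700 m
S_min ≈ 0.0680+0.1204+0.7267+0.3700  ⇒  S_min = 15421/12000 m

S_min = 15421/12000 m = 1.2851 m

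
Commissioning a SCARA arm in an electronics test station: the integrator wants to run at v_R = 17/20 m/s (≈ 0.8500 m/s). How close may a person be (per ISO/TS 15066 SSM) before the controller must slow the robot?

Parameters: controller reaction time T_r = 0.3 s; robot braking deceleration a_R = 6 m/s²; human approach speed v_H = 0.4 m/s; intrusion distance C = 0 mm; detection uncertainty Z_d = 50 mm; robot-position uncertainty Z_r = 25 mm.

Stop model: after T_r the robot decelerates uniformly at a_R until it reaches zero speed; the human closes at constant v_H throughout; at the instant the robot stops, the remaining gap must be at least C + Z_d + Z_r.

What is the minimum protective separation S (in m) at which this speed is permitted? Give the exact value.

stop time T_s = (17/20)/6 = 0.1417 s
robot covers v_R·T_r = 0.8500·0.3000 = 0.2550 m before braking
robot covers 0.8500·0.1417 − ½·6.0000·0.1417² = 0.0602 m while stopping
human over T_r+T_s: 0.4000·(0.3000+0.1417) = 0.1767 m
C+Z_d+Z_r = 0.0000+0.0500+0.0250 = 0.0750 m
S_min ≈ 0.2550+0.0602+0.1767+0.0750  ⇒  S_min = 907/1600 m

S_min = 907/1600 m = 0.5669 m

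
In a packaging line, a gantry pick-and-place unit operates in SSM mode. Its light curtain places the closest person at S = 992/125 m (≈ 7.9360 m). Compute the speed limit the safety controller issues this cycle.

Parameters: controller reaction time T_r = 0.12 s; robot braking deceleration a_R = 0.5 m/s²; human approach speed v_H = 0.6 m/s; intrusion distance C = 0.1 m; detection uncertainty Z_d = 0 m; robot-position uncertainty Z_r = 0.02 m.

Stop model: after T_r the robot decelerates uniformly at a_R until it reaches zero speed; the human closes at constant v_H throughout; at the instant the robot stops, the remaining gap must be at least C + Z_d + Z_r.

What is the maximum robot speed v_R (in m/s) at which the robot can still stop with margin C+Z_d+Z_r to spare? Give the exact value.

quadratic (1)·v² + (33/25)·v + (-968/125) = 0
  disc = (33/25)² − 4·(1)·(-968/125) = 20449/625 ; √disc = 143/25
  v_R = (−(33/25) + 143/25) / (2·(1)) = 11/5 m/s
check:
braking lasts T_s = (11/5)/(1/2) = 4.4000 s
robot in T_r: 2.2000·0.1200 = 0.2640 m
robot covers 2.2000·4.4000 − ½·0.5000·4.4000² = 4.8400 m while stopping
human closes 0.6000·4.5200 = 2.7120 m
margins: 0.1000+0.0000+0.0200 = 0.1200 m
sum ≈ 0.2640+4.8400+2.7120+0.1200 ≈ 7.9360 m = S ✓

v_R_max = 11/5 m/s = 2.2000 m/s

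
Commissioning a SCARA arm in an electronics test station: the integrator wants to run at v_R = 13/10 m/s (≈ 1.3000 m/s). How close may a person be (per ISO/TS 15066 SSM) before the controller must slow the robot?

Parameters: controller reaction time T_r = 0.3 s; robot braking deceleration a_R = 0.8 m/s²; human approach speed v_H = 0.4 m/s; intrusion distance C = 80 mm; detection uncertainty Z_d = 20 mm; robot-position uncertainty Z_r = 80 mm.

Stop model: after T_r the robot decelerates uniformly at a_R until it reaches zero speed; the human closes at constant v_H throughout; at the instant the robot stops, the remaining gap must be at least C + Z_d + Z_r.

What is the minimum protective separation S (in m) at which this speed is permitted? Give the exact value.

stop time T_s = (13/10)/(4/5) = 1.6250 s
robot covers v_R·T_r = 1.3000·0.3000 = 0.3900 m before braking
robot covers 1.3000·1.6250 − ½·0.8000·1.6250² = 1.0562 m while stopping
person approaches 0.4000·(0.3000+1.6250) = 0.7700 m
residual clearance needed = 0.0800+0.0200+0.0800 = 0.1800 m
S_min ≈ 0.3900+1.0562+0.7700+0.1800  ⇒  S_min = 1917/800 m

S_min = 1917/800 m = 2.3963 m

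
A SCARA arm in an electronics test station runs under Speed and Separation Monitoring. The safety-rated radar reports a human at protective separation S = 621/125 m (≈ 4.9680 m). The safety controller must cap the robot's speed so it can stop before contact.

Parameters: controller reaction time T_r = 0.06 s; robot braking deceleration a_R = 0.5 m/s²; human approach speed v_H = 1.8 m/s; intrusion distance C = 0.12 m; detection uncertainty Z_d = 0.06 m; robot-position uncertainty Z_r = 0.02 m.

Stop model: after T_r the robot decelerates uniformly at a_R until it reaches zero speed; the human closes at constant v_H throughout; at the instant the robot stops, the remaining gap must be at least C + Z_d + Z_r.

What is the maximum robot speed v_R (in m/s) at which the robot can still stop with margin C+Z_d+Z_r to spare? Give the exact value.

v_R_max = 1 m/s = 1.0000 m/s

collect terms ⇒ (1)·v_R² + (183/50)·v_R + (-233/50) = 0
  disc = (183/50)² − 4·(1)·(-233/50) = 80089/2500 ; √disc = 283/50
  v_R = (−(183/50) + 283/50) / (2·(1)) = 1 m/s
check:
stop time T_s = 1/(1/2) = 2.0000 s
reaction-phase robot travel = 1.0000·0.0600 = 0.0600 m
braking distance = 1.0000²/(2·0.5000) = 1.0000 m
human closes 1.8000·2.0600 = 3.7080 m
residual clearance needed = 0.1200+0.0600+0.0200 = 0.2000 m
sum ≈ 0.0600+1.0000+3.7080+0.2000 ≈ 4.9680 m = S ✓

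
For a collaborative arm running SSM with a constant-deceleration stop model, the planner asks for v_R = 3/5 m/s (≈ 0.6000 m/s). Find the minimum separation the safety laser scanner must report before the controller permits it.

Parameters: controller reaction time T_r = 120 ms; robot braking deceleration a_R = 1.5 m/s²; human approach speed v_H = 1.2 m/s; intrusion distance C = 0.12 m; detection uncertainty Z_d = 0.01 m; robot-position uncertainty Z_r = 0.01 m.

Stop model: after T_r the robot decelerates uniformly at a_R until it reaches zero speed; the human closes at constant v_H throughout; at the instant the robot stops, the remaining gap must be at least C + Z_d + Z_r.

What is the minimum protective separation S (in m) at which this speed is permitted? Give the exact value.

S_min = 239/250 m = 0.9560 m

braking lasts T_s = (3/5)/(3/2) = 0.4000 s
robot in T_r: 0.6000·0.1200 = 0.0720 m
robot under decel: 0.6000²/(2·1.5000) = 0.1200 m
human closes 1.2000·0.5200 = 0.6240 m
margins: 0.1200+0.0100+0.0100 = 0.1400 m
S_min ≈ 0.0720+0.1200+0.6240+0.1400  ⇒  S_min = 239/250 m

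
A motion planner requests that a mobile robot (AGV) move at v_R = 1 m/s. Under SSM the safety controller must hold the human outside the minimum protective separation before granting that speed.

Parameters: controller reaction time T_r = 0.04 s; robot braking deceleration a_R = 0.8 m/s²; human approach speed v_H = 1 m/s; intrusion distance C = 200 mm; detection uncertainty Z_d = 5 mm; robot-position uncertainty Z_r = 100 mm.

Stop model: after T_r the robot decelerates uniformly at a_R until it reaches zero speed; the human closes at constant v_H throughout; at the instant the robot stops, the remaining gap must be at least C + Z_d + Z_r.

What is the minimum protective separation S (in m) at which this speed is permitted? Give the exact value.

S_min = 113/50 m = 2.2600 m

braking lasts T_s = 1/(4/5) = 1.2500 s
robot in T_r: 1.0000·0.0400 = 0.0400 m
robot covers 1.0000·1.2500 − ½·0.8000·1.2500² = 0.6250 m while stopping
human closes 1.0000·1.2900 = 1.2900 m
margins: 0.2000+0.0050+0.1000 = 0.3050 m
S_min ≈ 0.0400+0.6250+1.2900+0.3050  ⇒  S_min = 113/50 m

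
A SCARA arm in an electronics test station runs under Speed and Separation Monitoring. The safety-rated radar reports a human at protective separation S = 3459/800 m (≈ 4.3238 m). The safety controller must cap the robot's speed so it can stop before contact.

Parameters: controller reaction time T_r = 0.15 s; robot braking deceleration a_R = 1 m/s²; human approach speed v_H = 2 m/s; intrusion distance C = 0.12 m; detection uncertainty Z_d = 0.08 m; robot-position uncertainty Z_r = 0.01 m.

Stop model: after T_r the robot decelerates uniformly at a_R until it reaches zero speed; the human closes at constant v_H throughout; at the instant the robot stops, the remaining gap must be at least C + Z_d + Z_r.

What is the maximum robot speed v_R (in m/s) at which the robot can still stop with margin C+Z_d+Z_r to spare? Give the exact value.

quadratic (1/2)·v² + (43/20)·v + (-3051/800) = 0
  disc = (43/20)² − 4·(1/2)·(-3051/800) = 49/4 ; √disc = 7/2
  v_R = (−(43/20) + 7/2) / (2·(1/2)) = 27/20 m/s
check:
braking lasts T_s = (27/20)/1 = 1.3500 s
robot covers v_R·T_r = 1.3500·0.1500 = 0.2025 m before braking
robot under decel: 1.3500²/(2·1.0000) = 0.9113 m
person approaches 2.0000·(0.1500+1.3500) = 3.0000 m
residual clearance needed = 0.1200+0.0800+0.0100 = 0.2100 m
sum ≈ 0.2025+0.9113+3.0000+0.2100 ≈ 4.3238 m = S ✓

v_R_max = 27/20 m/s = 1.3500 m/s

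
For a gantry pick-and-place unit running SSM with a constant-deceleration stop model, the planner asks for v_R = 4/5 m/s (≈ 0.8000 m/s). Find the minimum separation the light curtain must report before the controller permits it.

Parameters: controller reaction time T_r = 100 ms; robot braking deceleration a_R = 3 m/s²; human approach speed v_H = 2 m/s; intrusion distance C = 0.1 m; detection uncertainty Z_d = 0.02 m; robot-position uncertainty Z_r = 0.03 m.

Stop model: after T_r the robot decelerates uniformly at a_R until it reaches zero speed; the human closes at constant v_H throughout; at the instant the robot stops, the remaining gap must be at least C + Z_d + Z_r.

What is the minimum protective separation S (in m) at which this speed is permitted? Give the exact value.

S_min = 107/100 m = 1.0700 m

braking lasts T_s = (4/5)/3 = 0.2667 s
robot covers v_R·T_r = 0.8000·0.1000 = 0.0800 m before braking
braking distance = 0.8000²/(2·3.0000) = 0.1067 m
human closes 2.0000·0.3667 = 0.7333 m
residual clearance needed = 0.1000+0.0200+0.0300 = 0.1500 m
S_min ≈ 0.0800+0.1067+0.7333+0.1500  ⇒  S_min = 107/100 m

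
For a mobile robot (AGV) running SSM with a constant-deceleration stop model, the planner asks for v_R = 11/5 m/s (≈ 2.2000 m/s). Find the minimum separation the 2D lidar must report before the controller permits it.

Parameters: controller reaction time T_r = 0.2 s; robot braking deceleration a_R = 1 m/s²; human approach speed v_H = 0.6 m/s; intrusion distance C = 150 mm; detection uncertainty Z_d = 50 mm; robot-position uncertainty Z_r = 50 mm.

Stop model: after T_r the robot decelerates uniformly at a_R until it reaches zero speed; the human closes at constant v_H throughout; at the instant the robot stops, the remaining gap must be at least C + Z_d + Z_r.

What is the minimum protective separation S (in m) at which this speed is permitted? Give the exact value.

braking lasts T_s = (11/5)/1 = 2.2000 s
reaction-phase robot travel = 2.2000·0.2000 = 0.4400 m
robot covers 2.2000·2.2000 − ½·1.0000·2.2000² = 2.4200 m while stopping
human closes 0.6000·2.4000 = 1.4400 m
residual clearance needed = 0.1500+0.0500+0.0500 = 0.2500 m
S_min ≈ 0.4400+2.4200+1.4400+0.2500  ⇒  S_min = 91/20 m

S_min = 91/20 m = 4.5500 m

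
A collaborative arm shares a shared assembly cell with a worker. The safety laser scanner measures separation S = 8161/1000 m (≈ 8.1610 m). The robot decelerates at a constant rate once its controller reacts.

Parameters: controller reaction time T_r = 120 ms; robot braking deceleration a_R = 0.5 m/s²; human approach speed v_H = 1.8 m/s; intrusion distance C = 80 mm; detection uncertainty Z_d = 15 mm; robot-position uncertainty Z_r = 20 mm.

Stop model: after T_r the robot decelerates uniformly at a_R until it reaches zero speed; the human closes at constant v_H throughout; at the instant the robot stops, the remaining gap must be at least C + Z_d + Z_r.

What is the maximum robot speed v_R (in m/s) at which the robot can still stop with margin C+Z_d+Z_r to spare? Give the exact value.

v_R_max = 3/2 m/s = 1.5000 m/s

collect terms ⇒ (1)·v_R² + (93/25)·v_R + (-783/100) = 0
  disc = (93/25)² − 4·(1)·(-783/100) = 28224/625 ; √disc = 168/25
  v_R = (−(93/25) + 168/25) / (2·(1)) = 3/2 m/s
check:
braking lasts T_s = (3/2)/(1/2) = 3.0000 s
robot covers v_R·T_r = 1.5000·0.1200 = 0.1800 m before braking
braking distance = 1.5000²/(2·0.5000) = 2.2500 m
human over T_r+T_s: 1.8000·(0.1200+3.0000) = 5.6160 m
C+Z_d+Z_r = 0.0800+0.0150+0.0200 = 0.1150 m
sum ≈ 0.1800+2.2500+5.6160+0.1150 ≈ 8.1610 m = S ✓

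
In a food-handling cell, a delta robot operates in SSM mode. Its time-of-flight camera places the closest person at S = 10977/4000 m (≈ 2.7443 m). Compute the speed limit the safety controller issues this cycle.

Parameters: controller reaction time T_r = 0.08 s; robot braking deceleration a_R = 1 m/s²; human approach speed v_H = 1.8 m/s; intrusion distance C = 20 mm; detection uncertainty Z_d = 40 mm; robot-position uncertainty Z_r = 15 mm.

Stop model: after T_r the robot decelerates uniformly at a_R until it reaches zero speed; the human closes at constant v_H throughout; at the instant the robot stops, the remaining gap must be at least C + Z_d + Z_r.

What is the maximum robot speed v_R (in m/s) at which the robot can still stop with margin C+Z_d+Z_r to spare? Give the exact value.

at the boundary: (1/2)·v² + (47/25)·v + (-10101/4000) = 0
  disc = (47/25)² − 4·(1/2)·(-10101/4000) = 85849/10000 ; √disc = 293/100
  v_R = (−(47/25) + 293/100) / (2·(1/2)) = 21/20 m/s
check:
stop time T_s = (21/20)/1 = 1.0500 s
robot covers v_R·T_r = 1.0500·0.0800 = 0.0840 m before braking
braking distance = 1.0500²/(2·1.0000) = 0.5513 m
human closes 1.8000·1.1300 = 2.0340 m
residual clearance needed = 0.0200+0.0400+0.0150 = 0.0750 m
sum ≈ 0.0840+0.5513+2.0340+0.0750 ≈ 2.7443 m = S ✓

v_R_max = 21/20 m/s = 1.0500 m/s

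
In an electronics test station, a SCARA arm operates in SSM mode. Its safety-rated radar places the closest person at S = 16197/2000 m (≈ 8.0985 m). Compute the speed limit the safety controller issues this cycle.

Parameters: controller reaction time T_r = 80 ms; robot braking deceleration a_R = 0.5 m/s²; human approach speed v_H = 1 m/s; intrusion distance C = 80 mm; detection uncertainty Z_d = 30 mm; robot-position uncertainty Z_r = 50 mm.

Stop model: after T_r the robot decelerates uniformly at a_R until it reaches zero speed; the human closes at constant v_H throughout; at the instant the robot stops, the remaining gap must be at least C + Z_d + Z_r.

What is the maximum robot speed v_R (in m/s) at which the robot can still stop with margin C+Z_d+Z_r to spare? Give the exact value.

quadratic (1)·v² + (52/25)·v + (-15717/2000) = 0
  disc = (52/25)² − 4·(1)·(-15717/2000) = 89401/2500 ; √disc = 299/50
  v_R = (−(52/25) + 299/50) / (2·(1)) = 39/20 m/s
check:
braking lasts T_s = (39/20)/(1/2) = 3.9000 s
reaction-phase robot travel = 1.9500·0.0800 = 0.1560 m
braking distance = 1.9500²/(2·0.5000) = 3.8025 m
human closes 1.0000·3.9800 = 3.9800 m
residual clearance needed = 0.0800+0.0300+0.0500 = 0.1600 m
sum ≈ 0.1560+3.8025+3.9800+0.1600 ≈ 8.0985 m = S ✓

v_R_max = 39/20 m/s = 1.9500 m/s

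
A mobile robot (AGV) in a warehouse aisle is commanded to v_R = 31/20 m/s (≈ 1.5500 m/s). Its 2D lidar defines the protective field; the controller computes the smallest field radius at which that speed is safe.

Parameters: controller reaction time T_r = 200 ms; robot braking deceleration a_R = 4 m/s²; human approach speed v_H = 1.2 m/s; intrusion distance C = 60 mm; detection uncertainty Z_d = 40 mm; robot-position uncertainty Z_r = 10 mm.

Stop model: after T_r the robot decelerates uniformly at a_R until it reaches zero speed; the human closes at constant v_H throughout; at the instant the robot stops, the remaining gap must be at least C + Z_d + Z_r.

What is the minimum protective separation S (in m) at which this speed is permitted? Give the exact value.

S_min = 4561/3200 m = 1.4253 m

T_s = v_R/a_R = (31/20)/4 = 0.3875 s
reaction-phase robot travel = 1.5500·0.2000 = 0.3100 m
braking distance = 1.5500²/(2·4.0000) = 0.3003 m
human closes 1.2000·0.5875 = 0.7050 m
residual clearance needed = 0.0600+0.0400+0.0100 = 0.1100 m
S_min ≈ 0.3100+0.3003+0.7050+0.1100  ⇒  S_min = 4561/3200 m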